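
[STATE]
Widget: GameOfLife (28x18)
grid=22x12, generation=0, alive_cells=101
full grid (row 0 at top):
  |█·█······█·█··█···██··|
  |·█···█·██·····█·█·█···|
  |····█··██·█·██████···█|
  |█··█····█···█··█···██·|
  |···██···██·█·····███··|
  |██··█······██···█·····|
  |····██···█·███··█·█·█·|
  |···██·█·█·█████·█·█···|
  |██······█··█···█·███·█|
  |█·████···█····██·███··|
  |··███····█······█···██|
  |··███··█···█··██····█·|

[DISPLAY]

Gen: 0                      
█·█······█·█··█···██··      
·█···█·██·····█·█·█···      
····█··██·█·██████···█      
█··█····█···█··█···██·      
···██···██·█·····███··      
██··█······██···█·····      
····██···█·███··█·█·█·      
···██·█·█·█████·█·█···      
██······█··█···█·███·█      
█·████···█····██·███··      
··███····█······█···██      
··███··█···█··██····█·      
                            
                            
                            
                            
                            


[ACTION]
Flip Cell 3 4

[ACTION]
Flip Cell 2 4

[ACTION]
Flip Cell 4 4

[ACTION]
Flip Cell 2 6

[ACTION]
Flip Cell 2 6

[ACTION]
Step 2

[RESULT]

Gen: 2                      
·······█···█····██·█··      
·····███··█·█···█·····      
···██·██·····█··██····      
·█··██······█········█      
·█···█··█··██··████·█·      
·█·██···········█···█·      
·····█·█·█···██·██····      
·······█·█·········██·      
██··█·█···█···█·····██      
██········██···███·█·█      
········█·█···█·██·█··      
················██·███      
                            
                            
                            
                            
                            


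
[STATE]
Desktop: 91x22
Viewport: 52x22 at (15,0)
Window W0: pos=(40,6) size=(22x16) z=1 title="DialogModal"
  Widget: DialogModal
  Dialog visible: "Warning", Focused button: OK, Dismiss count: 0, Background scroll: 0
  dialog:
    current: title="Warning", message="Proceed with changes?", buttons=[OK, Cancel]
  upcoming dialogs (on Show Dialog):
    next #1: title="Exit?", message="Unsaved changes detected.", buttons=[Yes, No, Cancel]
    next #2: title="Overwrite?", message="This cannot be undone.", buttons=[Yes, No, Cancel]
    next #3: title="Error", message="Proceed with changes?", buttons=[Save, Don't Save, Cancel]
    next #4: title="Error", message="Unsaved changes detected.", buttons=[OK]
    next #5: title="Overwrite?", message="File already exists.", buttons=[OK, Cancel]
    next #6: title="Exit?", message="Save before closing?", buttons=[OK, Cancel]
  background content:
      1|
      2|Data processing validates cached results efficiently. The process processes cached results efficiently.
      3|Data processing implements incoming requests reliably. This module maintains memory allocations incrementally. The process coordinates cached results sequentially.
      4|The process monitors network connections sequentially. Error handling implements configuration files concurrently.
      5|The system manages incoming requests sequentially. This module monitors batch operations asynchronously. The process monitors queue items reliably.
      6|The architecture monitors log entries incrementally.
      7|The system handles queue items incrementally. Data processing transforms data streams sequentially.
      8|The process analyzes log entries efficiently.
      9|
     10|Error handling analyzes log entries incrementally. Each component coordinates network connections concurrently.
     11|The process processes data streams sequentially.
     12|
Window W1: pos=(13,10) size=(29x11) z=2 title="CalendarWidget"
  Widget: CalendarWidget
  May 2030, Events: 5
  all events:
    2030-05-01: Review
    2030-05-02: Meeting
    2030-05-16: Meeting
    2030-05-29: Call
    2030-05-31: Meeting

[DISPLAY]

                                                    
                                                    
                                                    
                                                    
                                                    
                                                    
                         ┏━━━━━━━━━━━━━━━━━━━━┓     
                         ┃ DialogModal        ┃     
                         ┠────────────────────┨     
                         ┃                    ┃     
━━━━━━━━━━━━━━━━━━━━━━━━━━┓ata processing vali┃     
CalendarWidget            ┃ata processing impl┃     
──────────────────────────┨h┌──────────────┐rs┃     
         May 2030         ┃h│   Warning    │ i┃     
o Tu We Th Fr Sa Su       ┃h│Proceed with c│on┃     
      1*  2*  3  4  5     ┃h│[OK]  Cancel  │ q┃     
6  7  8  9 10 11 12       ┃h└──────────────┘es┃     
3 14 15 16* 17 18 19      ┃                   ┃     
0 21 22 23 24 25 26       ┃rror handling analy┃     
7 28 29* 30 31*           ┃he process processe┃     
━━━━━━━━━━━━━━━━━━━━━━━━━━┛                   ┃     
                         ┗━━━━━━━━━━━━━━━━━━━━┛     


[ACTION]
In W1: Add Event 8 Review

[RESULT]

                                                    
                                                    
                                                    
                                                    
                                                    
                                                    
                         ┏━━━━━━━━━━━━━━━━━━━━┓     
                         ┃ DialogModal        ┃     
                         ┠────────────────────┨     
                         ┃                    ┃     
━━━━━━━━━━━━━━━━━━━━━━━━━━┓ata processing vali┃     
CalendarWidget            ┃ata processing impl┃     
──────────────────────────┨h┌──────────────┐rs┃     
         May 2030         ┃h│   Warning    │ i┃     
o Tu We Th Fr Sa Su       ┃h│Proceed with c│on┃     
      1*  2*  3  4  5     ┃h│[OK]  Cancel  │ q┃     
6  7  8*  9 10 11 12      ┃h└──────────────┘es┃     
3 14 15 16* 17 18 19      ┃                   ┃     
0 21 22 23 24 25 26       ┃rror handling analy┃     
7 28 29* 30 31*           ┃he process processe┃     
━━━━━━━━━━━━━━━━━━━━━━━━━━┛                   ┃     
                         ┗━━━━━━━━━━━━━━━━━━━━┛     


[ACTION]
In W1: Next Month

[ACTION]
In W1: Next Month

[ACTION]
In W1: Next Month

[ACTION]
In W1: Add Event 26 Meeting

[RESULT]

                                                    
                                                    
                                                    
                                                    
                                                    
                                                    
                         ┏━━━━━━━━━━━━━━━━━━━━┓     
                         ┃ DialogModal        ┃     
                         ┠────────────────────┨     
                         ┃                    ┃     
━━━━━━━━━━━━━━━━━━━━━━━━━━┓ata processing vali┃     
CalendarWidget            ┃ata processing impl┃     
──────────────────────────┨h┌──────────────┐rs┃     
       August 2030        ┃h│   Warning    │ i┃     
o Tu We Th Fr Sa Su       ┃h│Proceed with c│on┃     
         1  2  3  4       ┃h│[OK]  Cancel  │ q┃     
5  6  7  8  9 10 11       ┃h└──────────────┘es┃     
2 13 14 15 16 17 18       ┃                   ┃     
9 20 21 22 23 24 25       ┃rror handling analy┃     
6* 27 28 29 30 31         ┃he process processe┃     
━━━━━━━━━━━━━━━━━━━━━━━━━━┛                   ┃     
                         ┗━━━━━━━━━━━━━━━━━━━━┛     


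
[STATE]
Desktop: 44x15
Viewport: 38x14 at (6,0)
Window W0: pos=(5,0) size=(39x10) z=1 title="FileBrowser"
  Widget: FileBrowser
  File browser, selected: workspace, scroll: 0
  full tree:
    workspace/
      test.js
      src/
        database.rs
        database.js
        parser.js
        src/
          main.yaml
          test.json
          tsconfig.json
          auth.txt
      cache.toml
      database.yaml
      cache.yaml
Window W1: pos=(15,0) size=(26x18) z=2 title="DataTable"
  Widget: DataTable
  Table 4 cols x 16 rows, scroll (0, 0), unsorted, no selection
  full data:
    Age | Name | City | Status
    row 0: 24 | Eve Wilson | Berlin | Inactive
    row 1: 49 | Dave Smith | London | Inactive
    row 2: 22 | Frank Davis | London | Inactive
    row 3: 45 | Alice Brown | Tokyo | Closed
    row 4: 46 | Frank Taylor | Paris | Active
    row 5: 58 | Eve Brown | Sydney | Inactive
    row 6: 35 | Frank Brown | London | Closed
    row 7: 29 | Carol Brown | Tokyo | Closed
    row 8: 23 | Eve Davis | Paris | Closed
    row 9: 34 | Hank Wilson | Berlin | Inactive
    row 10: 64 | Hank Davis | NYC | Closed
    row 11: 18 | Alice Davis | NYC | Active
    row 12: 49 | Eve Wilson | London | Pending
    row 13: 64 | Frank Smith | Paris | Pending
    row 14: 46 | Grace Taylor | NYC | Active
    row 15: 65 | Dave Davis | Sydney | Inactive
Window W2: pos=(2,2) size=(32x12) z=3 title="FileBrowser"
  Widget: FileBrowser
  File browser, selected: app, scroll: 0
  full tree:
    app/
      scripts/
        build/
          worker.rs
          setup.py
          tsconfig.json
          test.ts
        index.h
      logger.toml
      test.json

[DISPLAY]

━━━━━━━━━┏━━━━━━━━━━━━━━━━━━━━━━━━┓━━┓
 FileBrow┃ DataTable              ┃  ┃
━━━━━━━━━━━━━━━━━━━━━━━━━━━┓──────┨──┨
leBrowser                  ┃ity  │┃  ┃
───────────────────────────┨─────┼┃  ┃
-] app/                    ┃erlin│┃  ┃
 [+] scripts/              ┃ondon│┃  ┃
 logger.toml               ┃ondon│┃  ┃
 test.json                 ┃okyo │┃  ┃
                           ┃aris │┃━━┛
                           ┃ydney│┃   
                           ┃ondon│┃   
                           ┃okyo │┃   
━━━━━━━━━━━━━━━━━━━━━━━━━━━┛aris │┃   


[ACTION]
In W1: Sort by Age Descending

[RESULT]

━━━━━━━━━┏━━━━━━━━━━━━━━━━━━━━━━━━┓━━┓
 FileBrow┃ DataTable              ┃  ┃
━━━━━━━━━━━━━━━━━━━━━━━━━━━┓──────┨──┨
leBrowser                  ┃ity  │┃  ┃
───────────────────────────┨─────┼┃  ┃
-] app/                    ┃ydney│┃  ┃
 [+] scripts/              ┃YC   │┃  ┃
 logger.toml               ┃aris │┃  ┃
 test.json                 ┃ydney│┃  ┃
                           ┃ondon│┃━━┛
                           ┃ondon│┃   
                           ┃aris │┃   
                           ┃YC   │┃   
━━━━━━━━━━━━━━━━━━━━━━━━━━━┛okyo │┃   


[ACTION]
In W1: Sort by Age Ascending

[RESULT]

━━━━━━━━━┏━━━━━━━━━━━━━━━━━━━━━━━━┓━━┓
 FileBrow┃ DataTable              ┃  ┃
━━━━━━━━━━━━━━━━━━━━━━━━━━━┓──────┨──┨
leBrowser                  ┃ity  │┃  ┃
───────────────────────────┨─────┼┃  ┃
-] app/                    ┃YC   │┃  ┃
 [+] scripts/              ┃ondon│┃  ┃
 logger.toml               ┃aris │┃  ┃
 test.json                 ┃erlin│┃  ┃
                           ┃okyo │┃━━┛
                           ┃erlin│┃   
                           ┃ondon│┃   
                           ┃okyo │┃   
━━━━━━━━━━━━━━━━━━━━━━━━━━━┛aris │┃   


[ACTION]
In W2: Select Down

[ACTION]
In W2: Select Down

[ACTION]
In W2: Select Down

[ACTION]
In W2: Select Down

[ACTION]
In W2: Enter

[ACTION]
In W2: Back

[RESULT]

━━━━━━━━━┏━━━━━━━━━━━━━━━━━━━━━━━━┓━━┓
 FileBrow┃ DataTable              ┃  ┃
━━━━━━━━━━━━━━━━━━━━━━━━━━━┓──────┨──┨
leBrowser                  ┃ity  │┃  ┃
───────────────────────────┨─────┼┃  ┃
+] app/                    ┃YC   │┃  ┃
                           ┃ondon│┃  ┃
                           ┃aris │┃  ┃
                           ┃erlin│┃  ┃
                           ┃okyo │┃━━┛
                           ┃erlin│┃   
                           ┃ondon│┃   
                           ┃okyo │┃   
━━━━━━━━━━━━━━━━━━━━━━━━━━━┛aris │┃   


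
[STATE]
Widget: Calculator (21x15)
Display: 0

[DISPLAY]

                    0
┌───┬───┬───┬───┐    
│ 7 │ 8 │ 9 │ ÷ │    
├───┼───┼───┼───┤    
│ 4 │ 5 │ 6 │ × │    
├───┼───┼───┼───┤    
│ 1 │ 2 │ 3 │ - │    
├───┼───┼───┼───┤    
│ 0 │ . │ = │ + │    
├───┼───┼───┼───┤    
│ C │ MC│ MR│ M+│    
└───┴───┴───┴───┘    
                     
                     
                     


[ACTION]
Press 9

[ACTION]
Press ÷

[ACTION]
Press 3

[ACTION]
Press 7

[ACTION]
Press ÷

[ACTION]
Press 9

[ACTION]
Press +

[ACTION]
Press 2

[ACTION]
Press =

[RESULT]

          2.027027027
┌───┬───┬───┬───┐    
│ 7 │ 8 │ 9 │ ÷ │    
├───┼───┼───┼───┤    
│ 4 │ 5 │ 6 │ × │    
├───┼───┼───┼───┤    
│ 1 │ 2 │ 3 │ - │    
├───┼───┼───┼───┤    
│ 0 │ . │ = │ + │    
├───┼───┼───┼───┤    
│ C │ MC│ MR│ M+│    
└───┴───┴───┴───┘    
                     
                     
                     


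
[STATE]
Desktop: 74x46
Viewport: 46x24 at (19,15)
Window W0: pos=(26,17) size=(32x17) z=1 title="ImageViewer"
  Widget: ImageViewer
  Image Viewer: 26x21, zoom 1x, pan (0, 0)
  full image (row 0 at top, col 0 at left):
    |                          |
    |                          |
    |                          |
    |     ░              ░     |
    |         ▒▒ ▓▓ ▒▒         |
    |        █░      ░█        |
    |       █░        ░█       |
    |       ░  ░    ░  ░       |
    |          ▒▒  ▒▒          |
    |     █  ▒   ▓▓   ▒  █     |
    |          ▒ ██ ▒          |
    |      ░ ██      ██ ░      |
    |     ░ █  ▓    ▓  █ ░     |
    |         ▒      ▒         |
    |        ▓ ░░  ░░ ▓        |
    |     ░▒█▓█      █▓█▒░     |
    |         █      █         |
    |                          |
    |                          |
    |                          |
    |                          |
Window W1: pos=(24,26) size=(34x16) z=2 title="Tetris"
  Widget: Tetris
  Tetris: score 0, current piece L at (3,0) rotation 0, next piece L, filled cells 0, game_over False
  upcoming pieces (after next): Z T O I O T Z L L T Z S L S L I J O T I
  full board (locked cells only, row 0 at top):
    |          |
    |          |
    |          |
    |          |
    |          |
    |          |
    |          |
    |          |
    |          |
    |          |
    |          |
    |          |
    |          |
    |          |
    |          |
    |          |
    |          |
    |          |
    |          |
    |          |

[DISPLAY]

                                              
                                              
       ┏━━━━━━━━━━━━━━━━━━━━━━━━━━━━━━┓       
       ┃ ImageViewer                  ┃       
       ┠──────────────────────────────┨       
       ┃                              ┃       
       ┃                              ┃       
       ┃                              ┃       
       ┃     ░              ░         ┃       
       ┃         ▒▒ ▓▓ ▒▒             ┃       
       ┃        █░      ░█            ┃       
     ┏━━━━━━━━━━━━━━━━━━━━━━━━━━━━━━━━┓       
     ┃ Tetris                         ┃       
     ┠────────────────────────────────┨       
     ┃          │Next:                ┃       
     ┃          │  ▒                  ┃       
     ┃          │▒▒▒                  ┃       
     ┃          │                     ┃       
     ┃          │                     ┃       
     ┃          │                     ┃       
     ┃          │Score:               ┃       
     ┃          │0                    ┃       
     ┃          │                     ┃       
     ┃          │                     ┃       


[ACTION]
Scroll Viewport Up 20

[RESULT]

                                              
                                              
                                              
                                              
                                              
                                              
                                              
                                              
                                              
                                              
                                              
                                              
                                              
                                              
                                              
                                              
                                              
       ┏━━━━━━━━━━━━━━━━━━━━━━━━━━━━━━┓       
       ┃ ImageViewer                  ┃       
       ┠──────────────────────────────┨       
       ┃                              ┃       
       ┃                              ┃       
       ┃                              ┃       
       ┃     ░              ░         ┃       


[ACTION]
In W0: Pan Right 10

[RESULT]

                                              
                                              
                                              
                                              
                                              
                                              
                                              
                                              
                                              
                                              
                                              
                                              
                                              
                                              
                                              
                                              
                                              
       ┏━━━━━━━━━━━━━━━━━━━━━━━━━━━━━━┓       
       ┃ ImageViewer                  ┃       
       ┠──────────────────────────────┨       
       ┃                              ┃       
       ┃                              ┃       
       ┃                              ┃       
       ┃          ░                   ┃       


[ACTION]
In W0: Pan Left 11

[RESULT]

                                              
                                              
                                              
                                              
                                              
                                              
                                              
                                              
                                              
                                              
                                              
                                              
                                              
                                              
                                              
                                              
                                              
       ┏━━━━━━━━━━━━━━━━━━━━━━━━━━━━━━┓       
       ┃ ImageViewer                  ┃       
       ┠──────────────────────────────┨       
       ┃                              ┃       
       ┃                              ┃       
       ┃                              ┃       
       ┃     ░              ░         ┃       


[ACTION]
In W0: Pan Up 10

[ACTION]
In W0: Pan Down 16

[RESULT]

                                              
                                              
                                              
                                              
                                              
                                              
                                              
                                              
                                              
                                              
                                              
                                              
                                              
                                              
                                              
                                              
                                              
       ┏━━━━━━━━━━━━━━━━━━━━━━━━━━━━━━┓       
       ┃ ImageViewer                  ┃       
       ┠──────────────────────────────┨       
       ┃         █      █             ┃       
       ┃                              ┃       
       ┃                              ┃       
       ┃                              ┃       


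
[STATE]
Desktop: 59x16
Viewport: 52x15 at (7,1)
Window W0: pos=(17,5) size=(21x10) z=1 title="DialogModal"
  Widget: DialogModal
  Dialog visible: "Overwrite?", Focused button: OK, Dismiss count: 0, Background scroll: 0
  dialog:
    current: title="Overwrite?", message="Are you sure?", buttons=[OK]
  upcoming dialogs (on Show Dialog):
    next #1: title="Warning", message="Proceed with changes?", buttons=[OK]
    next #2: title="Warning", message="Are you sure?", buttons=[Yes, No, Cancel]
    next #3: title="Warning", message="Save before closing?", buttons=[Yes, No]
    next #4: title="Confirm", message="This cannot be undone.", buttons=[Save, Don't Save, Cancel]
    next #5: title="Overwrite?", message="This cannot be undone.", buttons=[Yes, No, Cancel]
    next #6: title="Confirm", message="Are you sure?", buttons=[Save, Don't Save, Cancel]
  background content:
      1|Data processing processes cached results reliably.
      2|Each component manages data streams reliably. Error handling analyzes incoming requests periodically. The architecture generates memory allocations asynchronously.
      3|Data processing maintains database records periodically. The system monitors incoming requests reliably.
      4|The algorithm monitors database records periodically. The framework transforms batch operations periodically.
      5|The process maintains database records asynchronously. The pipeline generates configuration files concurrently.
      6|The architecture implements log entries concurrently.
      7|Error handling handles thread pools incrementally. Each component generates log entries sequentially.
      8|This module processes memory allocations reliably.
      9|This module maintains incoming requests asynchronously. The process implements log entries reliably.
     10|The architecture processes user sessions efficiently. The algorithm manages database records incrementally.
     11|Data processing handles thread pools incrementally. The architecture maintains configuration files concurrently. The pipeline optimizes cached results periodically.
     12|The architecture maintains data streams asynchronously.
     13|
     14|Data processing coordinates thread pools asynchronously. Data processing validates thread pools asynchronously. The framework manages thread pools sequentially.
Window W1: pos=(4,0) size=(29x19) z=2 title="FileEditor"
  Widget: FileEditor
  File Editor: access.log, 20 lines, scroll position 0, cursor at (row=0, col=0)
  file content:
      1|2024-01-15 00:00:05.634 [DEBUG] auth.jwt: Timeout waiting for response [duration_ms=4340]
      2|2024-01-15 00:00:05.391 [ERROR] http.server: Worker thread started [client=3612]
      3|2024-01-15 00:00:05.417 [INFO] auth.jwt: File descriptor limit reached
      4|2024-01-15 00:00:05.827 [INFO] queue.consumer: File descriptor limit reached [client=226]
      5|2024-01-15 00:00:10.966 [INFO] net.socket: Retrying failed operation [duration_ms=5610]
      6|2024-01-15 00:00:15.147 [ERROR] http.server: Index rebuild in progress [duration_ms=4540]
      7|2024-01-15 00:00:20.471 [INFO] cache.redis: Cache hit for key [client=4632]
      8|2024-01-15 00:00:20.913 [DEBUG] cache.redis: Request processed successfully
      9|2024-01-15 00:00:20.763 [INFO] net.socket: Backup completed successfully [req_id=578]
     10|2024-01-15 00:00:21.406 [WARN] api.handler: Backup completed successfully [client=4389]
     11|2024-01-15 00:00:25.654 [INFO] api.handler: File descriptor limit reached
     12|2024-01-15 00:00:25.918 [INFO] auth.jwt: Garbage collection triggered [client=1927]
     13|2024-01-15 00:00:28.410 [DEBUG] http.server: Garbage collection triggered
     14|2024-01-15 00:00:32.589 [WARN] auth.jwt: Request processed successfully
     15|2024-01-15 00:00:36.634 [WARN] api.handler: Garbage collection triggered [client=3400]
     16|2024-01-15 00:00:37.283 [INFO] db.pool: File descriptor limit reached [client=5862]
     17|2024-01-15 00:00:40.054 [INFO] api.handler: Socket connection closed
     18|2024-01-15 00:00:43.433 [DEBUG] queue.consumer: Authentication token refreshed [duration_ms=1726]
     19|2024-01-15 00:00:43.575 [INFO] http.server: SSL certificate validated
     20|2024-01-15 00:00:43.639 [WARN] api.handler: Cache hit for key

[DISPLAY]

ileEditor                ┃                          
─────────────────────────┨                          
24-01-15 00:00:05.634 [D▲┃                          
24-01-15 00:00:05.391 [E█┃                          
24-01-15 00:00:05.417 [I░┃━━━━┓                     
24-01-15 00:00:05.827 [I░┃    ┃                     
24-01-15 00:00:10.966 [I░┃────┨                     
24-01-15 00:00:15.147 [E░┃─┐ro┃                     
24-01-15 00:00:20.471 [I░┃ │na┃                     
24-01-15 00:00:20.913 [D░┃?│ai┃                     
24-01-15 00:00:20.763 [I░┃ │it┃                     
24-01-15 00:00:21.406 [W░┃─┘ai┃                     
24-01-15 00:00:25.654 [I░┃e im┃                     
24-01-15 00:00:25.918 [I░┃━━━━┛                     
24-01-15 00:00:28.410 [D░┃                          


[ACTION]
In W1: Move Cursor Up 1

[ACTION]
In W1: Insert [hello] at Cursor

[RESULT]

ileEditor                ┃                          
─────────────────────────┨                          
llo█024-01-15 00:00:05.6▲┃                          
24-01-15 00:00:05.391 [E█┃                          
24-01-15 00:00:05.417 [I░┃━━━━┓                     
24-01-15 00:00:05.827 [I░┃    ┃                     
24-01-15 00:00:10.966 [I░┃────┨                     
24-01-15 00:00:15.147 [E░┃─┐ro┃                     
24-01-15 00:00:20.471 [I░┃ │na┃                     
24-01-15 00:00:20.913 [D░┃?│ai┃                     
24-01-15 00:00:20.763 [I░┃ │it┃                     
24-01-15 00:00:21.406 [W░┃─┘ai┃                     
24-01-15 00:00:25.654 [I░┃e im┃                     
24-01-15 00:00:25.918 [I░┃━━━━┛                     
24-01-15 00:00:28.410 [D░┃                          


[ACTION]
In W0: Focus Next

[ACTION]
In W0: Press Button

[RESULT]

ileEditor                ┃                          
─────────────────────────┨                          
llo█024-01-15 00:00:05.6▲┃                          
24-01-15 00:00:05.391 [E█┃                          
24-01-15 00:00:05.417 [I░┃━━━━┓                     
24-01-15 00:00:05.827 [I░┃    ┃                     
24-01-15 00:00:10.966 [I░┃────┨                     
24-01-15 00:00:15.147 [E░┃ pro┃                     
24-01-15 00:00:20.471 [I░┃mana┃                     
24-01-15 00:00:20.913 [D░┃ mai┃                     
24-01-15 00:00:20.763 [I░┃onit┃                     
24-01-15 00:00:21.406 [W░┃ntai┃                     
24-01-15 00:00:25.654 [I░┃e im┃                     
24-01-15 00:00:25.918 [I░┃━━━━┛                     
24-01-15 00:00:28.410 [D░┃                          


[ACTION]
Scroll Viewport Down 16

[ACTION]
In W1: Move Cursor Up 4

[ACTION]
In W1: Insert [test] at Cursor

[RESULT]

ileEditor                ┃                          
─────────────────────────┨                          
llotest█024-01-15 00:00:▲┃                          
24-01-15 00:00:05.391 [E█┃                          
24-01-15 00:00:05.417 [I░┃━━━━┓                     
24-01-15 00:00:05.827 [I░┃    ┃                     
24-01-15 00:00:10.966 [I░┃────┨                     
24-01-15 00:00:15.147 [E░┃ pro┃                     
24-01-15 00:00:20.471 [I░┃mana┃                     
24-01-15 00:00:20.913 [D░┃ mai┃                     
24-01-15 00:00:20.763 [I░┃onit┃                     
24-01-15 00:00:21.406 [W░┃ntai┃                     
24-01-15 00:00:25.654 [I░┃e im┃                     
24-01-15 00:00:25.918 [I░┃━━━━┛                     
24-01-15 00:00:28.410 [D░┃                          


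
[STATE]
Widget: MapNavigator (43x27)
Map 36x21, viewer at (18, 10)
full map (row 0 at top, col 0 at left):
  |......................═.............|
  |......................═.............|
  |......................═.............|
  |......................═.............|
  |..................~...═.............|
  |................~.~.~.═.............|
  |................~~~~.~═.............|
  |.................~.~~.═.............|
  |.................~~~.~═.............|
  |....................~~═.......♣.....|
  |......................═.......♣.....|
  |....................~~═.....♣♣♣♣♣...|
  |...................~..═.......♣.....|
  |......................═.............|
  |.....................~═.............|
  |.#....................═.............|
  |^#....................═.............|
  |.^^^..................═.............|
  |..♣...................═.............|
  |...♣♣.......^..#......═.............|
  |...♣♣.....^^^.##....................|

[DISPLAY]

                                           
                                           
                                           
   ......................═.............    
   ......................═.............    
   ......................═.............    
   ......................═.............    
   ..................~...═.............    
   ................~.~.~.═.............    
   ................~~~~.~═.............    
   .................~.~~.═.............    
   .................~~~.~═.............    
   ....................~~═.......♣.....    
   ..................@...═.......♣.....    
   ....................~~═.....♣♣♣♣♣...    
   ...................~..═.......♣.....    
   ......................═.............    
   .....................~═.............    
   .#....................═.............    
   ^#....................═.............    
   .^^^..................═.............    
   ..♣...................═.............    
   ...♣♣.......^..#......═.............    
   ...♣♣.....^^^.##....................    
                                           
                                           
                                           


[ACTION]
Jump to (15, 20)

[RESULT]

      .................~.~~.═............. 
      .................~~~.~═............. 
      ....................~~═.......♣..... 
      ......................═.......♣..... 
      ....................~~═.....♣♣♣♣♣... 
      ...................~..═.......♣..... 
      ......................═............. 
      .....................~═............. 
      .#....................═............. 
      ^#....................═............. 
      .^^^..................═............. 
      ..♣...................═............. 
      ...♣♣.......^..#......═............. 
      ...♣♣.....^^^.#@.................... 
                                           
                                           
                                           
                                           
                                           
                                           
                                           
                                           
                                           
                                           
                                           
                                           
                                           


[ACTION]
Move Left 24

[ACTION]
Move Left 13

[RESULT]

                     .................~.~~.
                     .................~~~.~
                     ....................~~
                     ......................
                     ....................~~
                     ...................~..
                     ......................
                     .....................~
                     .#....................
                     ^#....................
                     .^^^..................
                     ..♣...................
                     ...♣♣.......^..#......
                     @..♣♣.....^^^.##......
                                           
                                           
                                           
                                           
                                           
                                           
                                           
                                           
                                           
                                           
                                           
                                           
                                           


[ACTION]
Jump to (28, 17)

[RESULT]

...........~...═.............              
.........~.~.~.═.............              
.........~~~~.~═.............              
..........~.~~.═.............              
..........~~~.~═.............              
.............~~═.......♣.....              
...............═.......♣.....              
.............~~═.....♣♣♣♣♣...              
............~..═.......♣.....              
...............═.............              
..............~═.............              
...............═.............              
...............═.............              
...............═.....@.......              
...............═.............              
.....^..#......═.............              
...^^^.##....................              
                                           
                                           
                                           
                                           
                                           
                                           
                                           
                                           
                                           
                                           


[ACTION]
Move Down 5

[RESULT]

..........~.~~.═.............              
..........~~~.~═.............              
.............~~═.......♣.....              
...............═.......♣.....              
.............~~═.....♣♣♣♣♣...              
............~..═.......♣.....              
...............═.............              
..............~═.............              
...............═.............              
...............═.............              
...............═.............              
...............═.............              
.....^..#......═.............              
...^^^.##............@.......              
                                           
                                           
                                           
                                           
                                           
                                           
                                           
                                           
                                           
                                           
                                           
                                           
                                           
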